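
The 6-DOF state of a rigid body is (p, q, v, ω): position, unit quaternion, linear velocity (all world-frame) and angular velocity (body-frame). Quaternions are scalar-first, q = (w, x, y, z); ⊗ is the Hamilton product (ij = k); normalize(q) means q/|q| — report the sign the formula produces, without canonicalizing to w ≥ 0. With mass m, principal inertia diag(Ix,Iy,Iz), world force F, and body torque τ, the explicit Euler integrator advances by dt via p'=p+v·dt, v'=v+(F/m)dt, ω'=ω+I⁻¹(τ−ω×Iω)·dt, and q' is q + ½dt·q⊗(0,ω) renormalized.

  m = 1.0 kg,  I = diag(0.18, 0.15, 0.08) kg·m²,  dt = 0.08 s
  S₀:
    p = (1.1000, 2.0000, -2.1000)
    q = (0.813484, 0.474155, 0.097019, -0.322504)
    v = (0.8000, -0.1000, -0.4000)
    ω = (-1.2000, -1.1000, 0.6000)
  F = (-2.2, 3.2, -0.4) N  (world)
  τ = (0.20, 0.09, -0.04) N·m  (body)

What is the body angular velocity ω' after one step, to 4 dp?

ω' = (-1.1316, -1.0136, 0.5996)

ω×(Iω) gyroscopic = (0.0462, -0.0720, -0.0396)
angular accel α = (0.8544, 1.0800, -0.0050)
new body rate ω' = (-1.1316, -1.0136, 0.5996)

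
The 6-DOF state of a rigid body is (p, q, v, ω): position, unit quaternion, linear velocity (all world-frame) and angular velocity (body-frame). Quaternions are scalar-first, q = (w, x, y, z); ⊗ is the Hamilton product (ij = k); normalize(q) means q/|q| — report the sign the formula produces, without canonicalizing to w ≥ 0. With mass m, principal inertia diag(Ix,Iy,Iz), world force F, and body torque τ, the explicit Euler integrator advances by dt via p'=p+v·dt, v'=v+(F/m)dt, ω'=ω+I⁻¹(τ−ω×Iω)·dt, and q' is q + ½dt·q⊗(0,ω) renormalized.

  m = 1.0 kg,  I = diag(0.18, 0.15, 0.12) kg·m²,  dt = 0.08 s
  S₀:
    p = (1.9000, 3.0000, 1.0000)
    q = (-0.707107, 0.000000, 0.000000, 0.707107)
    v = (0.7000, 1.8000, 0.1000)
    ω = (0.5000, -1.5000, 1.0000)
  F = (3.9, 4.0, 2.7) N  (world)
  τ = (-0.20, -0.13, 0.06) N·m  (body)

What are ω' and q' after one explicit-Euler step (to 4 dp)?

ω' = (0.3911, -1.5853, 1.0250)
q' = (-0.7333, 0.0282, 0.0564, 0.6769)

(τ − ω×Iω)/I = (-1.3611, -1.0667, 0.3125)
ω + α·dt = (0.3911, -1.5853, 1.0250)
q⊗(0,ω) = (-0.7071070, 0.7071070, 1.4142140, -0.7071070)
q + ½dt·q⊗(0,ω), renormalized = (-0.7333, 0.0282, 0.0564, 0.6769)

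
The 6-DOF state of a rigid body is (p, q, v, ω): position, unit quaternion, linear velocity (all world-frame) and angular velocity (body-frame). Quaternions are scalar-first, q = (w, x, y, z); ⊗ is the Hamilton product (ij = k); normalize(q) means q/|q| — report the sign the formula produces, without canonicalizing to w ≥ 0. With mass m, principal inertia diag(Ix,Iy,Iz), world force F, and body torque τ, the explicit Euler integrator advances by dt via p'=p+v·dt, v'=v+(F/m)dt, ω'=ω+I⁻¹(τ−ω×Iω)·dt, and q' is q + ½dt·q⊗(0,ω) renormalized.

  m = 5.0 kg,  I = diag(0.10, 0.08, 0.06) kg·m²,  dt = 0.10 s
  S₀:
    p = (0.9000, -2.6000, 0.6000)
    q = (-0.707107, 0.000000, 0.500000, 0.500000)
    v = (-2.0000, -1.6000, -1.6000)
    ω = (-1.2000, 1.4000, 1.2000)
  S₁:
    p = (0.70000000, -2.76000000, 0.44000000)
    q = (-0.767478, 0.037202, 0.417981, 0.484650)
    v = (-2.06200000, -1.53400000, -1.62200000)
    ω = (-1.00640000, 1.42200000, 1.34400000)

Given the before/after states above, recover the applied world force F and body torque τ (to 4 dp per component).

F = (-3.1000, 3.3000, -1.1000)
τ = (0.1600, -0.0400, 0.1200)

Δω = ω₁−ω₀ = (0.19360000, 0.02200000, 0.14400000)
I·α + gyro = (0.1600, -0.0400, 0.1200)
velocity change Δv = (-0.06200000, 0.06600000, -0.02200000)
applied force F = (-3.1000, 3.3000, -1.1000)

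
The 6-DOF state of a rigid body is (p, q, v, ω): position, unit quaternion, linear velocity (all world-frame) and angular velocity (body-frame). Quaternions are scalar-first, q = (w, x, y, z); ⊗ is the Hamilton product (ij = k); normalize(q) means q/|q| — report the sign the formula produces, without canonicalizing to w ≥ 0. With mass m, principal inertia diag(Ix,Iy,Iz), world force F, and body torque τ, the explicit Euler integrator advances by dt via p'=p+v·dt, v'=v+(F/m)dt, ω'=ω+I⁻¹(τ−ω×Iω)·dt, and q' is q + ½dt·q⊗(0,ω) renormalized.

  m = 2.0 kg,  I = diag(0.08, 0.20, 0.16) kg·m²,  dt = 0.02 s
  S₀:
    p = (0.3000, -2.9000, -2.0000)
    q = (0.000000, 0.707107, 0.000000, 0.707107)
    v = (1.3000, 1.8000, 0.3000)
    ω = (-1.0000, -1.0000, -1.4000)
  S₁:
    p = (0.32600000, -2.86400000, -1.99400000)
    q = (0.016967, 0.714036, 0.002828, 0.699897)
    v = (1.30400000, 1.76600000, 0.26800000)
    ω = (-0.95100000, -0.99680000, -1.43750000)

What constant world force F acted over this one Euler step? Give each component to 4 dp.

F = (0.4000, -3.4000, -3.2000)

v₁ − v₀ = (0.00400000, -0.03400000, -0.03200000)
F = m·Δv/dt = (0.4000, -3.4000, -3.2000)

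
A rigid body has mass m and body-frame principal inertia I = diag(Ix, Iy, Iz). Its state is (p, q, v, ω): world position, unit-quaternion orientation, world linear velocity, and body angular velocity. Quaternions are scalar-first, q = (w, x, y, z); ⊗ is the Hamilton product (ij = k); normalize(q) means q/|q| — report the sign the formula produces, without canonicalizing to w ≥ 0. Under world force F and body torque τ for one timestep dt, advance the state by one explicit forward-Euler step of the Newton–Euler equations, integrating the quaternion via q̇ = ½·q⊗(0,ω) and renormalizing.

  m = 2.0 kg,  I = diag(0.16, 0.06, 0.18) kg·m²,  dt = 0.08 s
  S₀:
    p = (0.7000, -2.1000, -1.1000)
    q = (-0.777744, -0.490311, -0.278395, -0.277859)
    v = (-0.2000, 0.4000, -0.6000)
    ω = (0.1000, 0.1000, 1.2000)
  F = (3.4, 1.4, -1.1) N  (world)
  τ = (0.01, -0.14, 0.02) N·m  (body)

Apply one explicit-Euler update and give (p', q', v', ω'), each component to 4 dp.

gyro term ω×Iω = (0.0144, -0.0024, -0.0010)
(τ − ω×Iω)/I = (-0.0275, -2.2933, 0.1167)
new body rate ω' = (0.0978, -0.0835, 1.2093)
Hamilton product q⊗(0,ω) = (0.4103014, -0.3840625, 0.4828129, -0.9544844)
updated quaternion q' = (-0.7604, -0.5051, -0.2588, -0.3157)
a = (1.7000, 0.7000, -0.5500)
p + v·dt = (0.6840, -2.0680, -1.1480)
new velocity v' = (-0.0640, 0.4560, -0.6440)

p' = (0.6840, -2.0680, -1.1480)
q' = (-0.7604, -0.5051, -0.2588, -0.3157)
v' = (-0.0640, 0.4560, -0.6440)
ω' = (0.0978, -0.0835, 1.2093)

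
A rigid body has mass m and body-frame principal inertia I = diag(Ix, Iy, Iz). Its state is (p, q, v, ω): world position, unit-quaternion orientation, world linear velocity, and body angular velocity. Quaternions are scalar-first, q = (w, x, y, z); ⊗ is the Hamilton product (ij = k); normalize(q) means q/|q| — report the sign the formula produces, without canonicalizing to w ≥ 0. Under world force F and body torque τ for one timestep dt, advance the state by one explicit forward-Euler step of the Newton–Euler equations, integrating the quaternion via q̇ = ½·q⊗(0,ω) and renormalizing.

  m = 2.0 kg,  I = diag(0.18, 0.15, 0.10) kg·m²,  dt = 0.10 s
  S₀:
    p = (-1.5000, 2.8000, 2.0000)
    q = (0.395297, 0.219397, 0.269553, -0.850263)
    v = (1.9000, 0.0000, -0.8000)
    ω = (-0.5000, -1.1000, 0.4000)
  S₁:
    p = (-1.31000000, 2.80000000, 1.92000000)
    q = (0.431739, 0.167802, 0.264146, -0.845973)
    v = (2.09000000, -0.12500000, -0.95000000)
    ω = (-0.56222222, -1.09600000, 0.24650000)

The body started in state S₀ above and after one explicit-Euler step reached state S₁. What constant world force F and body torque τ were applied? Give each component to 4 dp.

F = (3.8000, -2.5000, -3.0000)
τ = (-0.0900, -0.0100, -0.1700)

velocity change Δv = (0.19000000, -0.12500000, -0.15000000)
m·(v₁−v₀)/dt = (3.8000, -2.5000, -3.0000)
rate change Δω = (-0.06222222, 0.00400000, -0.15350000)
I·α + gyro = (-0.0900, -0.0100, -0.1700)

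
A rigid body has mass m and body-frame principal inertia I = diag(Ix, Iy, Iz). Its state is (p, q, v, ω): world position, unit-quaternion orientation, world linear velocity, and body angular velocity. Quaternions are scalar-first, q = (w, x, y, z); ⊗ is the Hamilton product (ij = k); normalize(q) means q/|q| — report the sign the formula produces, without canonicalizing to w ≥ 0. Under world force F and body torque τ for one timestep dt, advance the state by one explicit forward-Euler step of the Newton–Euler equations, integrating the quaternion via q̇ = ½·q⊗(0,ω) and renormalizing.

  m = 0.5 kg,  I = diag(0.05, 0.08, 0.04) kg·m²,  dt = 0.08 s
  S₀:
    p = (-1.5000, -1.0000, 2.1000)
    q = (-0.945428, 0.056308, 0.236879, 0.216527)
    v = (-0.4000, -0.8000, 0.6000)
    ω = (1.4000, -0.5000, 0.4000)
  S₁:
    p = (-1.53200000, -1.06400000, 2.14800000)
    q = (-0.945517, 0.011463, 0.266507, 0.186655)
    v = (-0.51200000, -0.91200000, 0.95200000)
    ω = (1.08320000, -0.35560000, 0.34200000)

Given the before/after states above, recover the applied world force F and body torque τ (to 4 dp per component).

velocity change Δv = (-0.11200000, -0.11200000, 0.35200000)
F = m·Δv/dt = (-0.7000, -0.7000, 2.2000)
ω₁ − ω₀ = (-0.31680000, 0.14440000, -0.05800000)
ω₀×(Iω₀) = (0.0080, 0.0056, -0.0210)
τ = I·(Δω/dt) + ω₀×(Iω₀) = (-0.1900, 0.1500, -0.0500)

F = (-0.7000, -0.7000, 2.2000)
τ = (-0.1900, 0.1500, -0.0500)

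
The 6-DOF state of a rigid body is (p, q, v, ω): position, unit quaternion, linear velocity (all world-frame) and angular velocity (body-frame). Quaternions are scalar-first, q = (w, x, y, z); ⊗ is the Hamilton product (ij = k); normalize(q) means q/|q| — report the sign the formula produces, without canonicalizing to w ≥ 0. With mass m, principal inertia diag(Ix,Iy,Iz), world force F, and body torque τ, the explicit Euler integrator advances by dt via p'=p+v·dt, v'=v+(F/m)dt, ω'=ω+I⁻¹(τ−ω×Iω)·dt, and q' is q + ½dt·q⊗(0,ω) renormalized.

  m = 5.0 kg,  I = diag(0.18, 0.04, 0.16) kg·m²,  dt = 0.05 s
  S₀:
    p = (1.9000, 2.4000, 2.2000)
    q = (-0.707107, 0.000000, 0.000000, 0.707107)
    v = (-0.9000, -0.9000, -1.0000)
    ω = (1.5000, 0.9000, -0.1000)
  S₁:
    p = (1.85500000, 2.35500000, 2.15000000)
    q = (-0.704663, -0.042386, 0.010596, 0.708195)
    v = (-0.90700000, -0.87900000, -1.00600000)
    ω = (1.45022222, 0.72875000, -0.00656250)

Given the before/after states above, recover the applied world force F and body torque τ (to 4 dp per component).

F = (-0.7000, 2.1000, -0.6000)
τ = (-0.1900, -0.1400, 0.1100)

Δω = ω₁−ω₀ = (-0.04977778, -0.17125000, 0.09343750)
ω₀×(Iω₀) = (-0.0108, -0.0030, -0.1890)
τ = I·(Δω/dt) + ω₀×(Iω₀) = (-0.1900, -0.1400, 0.1100)
v₁ − v₀ = (-0.00700000, 0.02100000, -0.00600000)
F = m·Δv/dt = (-0.7000, 2.1000, -0.6000)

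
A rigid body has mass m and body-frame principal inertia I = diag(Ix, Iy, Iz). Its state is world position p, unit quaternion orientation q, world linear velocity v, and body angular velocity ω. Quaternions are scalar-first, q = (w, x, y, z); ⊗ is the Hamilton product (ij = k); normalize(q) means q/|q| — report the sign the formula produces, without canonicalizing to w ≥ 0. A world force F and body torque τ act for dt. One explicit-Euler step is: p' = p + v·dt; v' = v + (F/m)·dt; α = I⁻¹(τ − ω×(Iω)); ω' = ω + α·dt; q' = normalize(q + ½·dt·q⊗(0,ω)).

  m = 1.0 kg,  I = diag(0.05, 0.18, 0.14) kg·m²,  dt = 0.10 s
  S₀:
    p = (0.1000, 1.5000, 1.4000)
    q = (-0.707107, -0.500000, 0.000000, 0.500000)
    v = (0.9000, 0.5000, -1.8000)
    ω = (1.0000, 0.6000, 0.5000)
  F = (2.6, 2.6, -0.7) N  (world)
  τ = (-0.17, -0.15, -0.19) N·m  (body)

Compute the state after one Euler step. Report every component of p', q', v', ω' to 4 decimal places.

p' = (0.1900, 1.5500, 1.2200)
q' = (-0.6932, -0.5493, 0.0163, 0.4664)
v' = (1.1600, 0.7600, -1.8700)
ω' = (0.6840, 0.5417, 0.3086)

p' = p + v·dt = (0.1900, 1.5500, 1.2200)
new velocity v' = (1.1600, 0.7600, -1.8700)
precession coupling ω×(Iω) = (-0.0120, -0.0450, 0.0780)
(τ − ω×Iω)/I = (-3.1600, -0.5833, -1.9143)
new body rate ω' = (0.6840, 0.5417, 0.3086)
2q̇ = q⊗(0,ω) = (0.2500000, -1.0071070, 0.3257358, -0.6535535)
q' = normalize(q + ½dt·q⊗(0,ω)) = (-0.6932, -0.5493, 0.0163, 0.4664)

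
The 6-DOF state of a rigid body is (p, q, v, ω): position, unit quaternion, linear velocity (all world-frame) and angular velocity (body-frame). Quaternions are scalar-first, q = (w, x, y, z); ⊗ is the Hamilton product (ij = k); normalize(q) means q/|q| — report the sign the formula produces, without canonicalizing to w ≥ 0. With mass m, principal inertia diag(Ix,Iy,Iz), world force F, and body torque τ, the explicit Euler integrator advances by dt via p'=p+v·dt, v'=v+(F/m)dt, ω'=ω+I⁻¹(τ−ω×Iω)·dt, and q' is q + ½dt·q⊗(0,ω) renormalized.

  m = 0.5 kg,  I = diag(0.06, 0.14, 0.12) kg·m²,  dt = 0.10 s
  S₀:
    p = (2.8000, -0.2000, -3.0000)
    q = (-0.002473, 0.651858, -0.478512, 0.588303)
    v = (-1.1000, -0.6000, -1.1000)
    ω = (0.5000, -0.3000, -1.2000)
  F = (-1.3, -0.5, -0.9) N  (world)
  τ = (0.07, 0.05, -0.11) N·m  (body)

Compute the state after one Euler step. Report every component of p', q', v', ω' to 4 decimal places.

a = F/m = (-2.6000, -1.0000, -1.8000)
new position p' = (2.6900, -0.2600, -3.1100)
v' = v + a·dt = (-1.3600, -0.7000, -1.2800)
angular accel α = (1.2867, 0.1000, -0.8167)
ω' = ω + α·dt = (0.6287, -0.2900, -1.2817)
2q̇ = q⊗(0,ω) = (0.2364810, 0.7494688, 1.0771230, 0.0466662)
q' = normalize(q + ½dt·q⊗(0,ω)) = (0.0093, 0.6878, -0.4237, 0.5893)

p' = (2.6900, -0.2600, -3.1100)
q' = (0.0093, 0.6878, -0.4237, 0.5893)
v' = (-1.3600, -0.7000, -1.2800)
ω' = (0.6287, -0.2900, -1.2817)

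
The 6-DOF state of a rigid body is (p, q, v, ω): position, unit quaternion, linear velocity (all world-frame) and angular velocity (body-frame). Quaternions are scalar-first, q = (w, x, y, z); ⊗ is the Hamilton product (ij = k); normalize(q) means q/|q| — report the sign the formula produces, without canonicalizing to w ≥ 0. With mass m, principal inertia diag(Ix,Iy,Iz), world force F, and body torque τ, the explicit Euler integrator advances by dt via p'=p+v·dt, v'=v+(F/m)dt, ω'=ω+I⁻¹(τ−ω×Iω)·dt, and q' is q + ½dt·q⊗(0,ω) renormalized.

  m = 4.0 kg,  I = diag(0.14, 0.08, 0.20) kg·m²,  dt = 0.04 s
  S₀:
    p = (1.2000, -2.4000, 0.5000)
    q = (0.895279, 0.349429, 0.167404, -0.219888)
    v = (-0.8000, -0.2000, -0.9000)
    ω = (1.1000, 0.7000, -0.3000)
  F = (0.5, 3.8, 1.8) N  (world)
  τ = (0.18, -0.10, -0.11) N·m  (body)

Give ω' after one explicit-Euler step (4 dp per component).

ω' = (1.1586, 0.6401, -0.3128)

angular accel α = (1.4657, -1.4975, -0.3190)
ω + α·dt = (1.1586, 0.6401, -0.3128)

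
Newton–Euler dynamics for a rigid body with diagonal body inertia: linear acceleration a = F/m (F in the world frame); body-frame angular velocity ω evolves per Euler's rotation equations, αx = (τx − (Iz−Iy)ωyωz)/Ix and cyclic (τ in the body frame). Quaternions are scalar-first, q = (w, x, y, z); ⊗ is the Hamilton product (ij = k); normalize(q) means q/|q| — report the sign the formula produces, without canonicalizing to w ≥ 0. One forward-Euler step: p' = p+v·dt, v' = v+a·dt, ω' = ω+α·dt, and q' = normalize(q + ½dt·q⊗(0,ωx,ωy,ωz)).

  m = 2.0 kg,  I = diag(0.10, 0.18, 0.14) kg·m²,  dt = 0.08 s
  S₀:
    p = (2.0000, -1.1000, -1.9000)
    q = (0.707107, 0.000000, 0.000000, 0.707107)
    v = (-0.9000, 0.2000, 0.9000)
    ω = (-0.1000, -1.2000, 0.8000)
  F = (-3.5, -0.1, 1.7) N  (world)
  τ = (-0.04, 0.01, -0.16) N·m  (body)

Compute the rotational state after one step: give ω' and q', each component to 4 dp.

angular accel α = (-0.7840, 0.0378, -1.2114)
ω' = ω + α·dt = (-0.1627, -1.1970, 0.7031)
Hamilton product q⊗(0,ω) = (-0.5656856, 0.7778177, -0.9192391, 0.5656856)
updated quaternion q' = (0.6833, 0.0311, -0.0367, 0.7285)

ω' = (-0.1627, -1.1970, 0.7031)
q' = (0.6833, 0.0311, -0.0367, 0.7285)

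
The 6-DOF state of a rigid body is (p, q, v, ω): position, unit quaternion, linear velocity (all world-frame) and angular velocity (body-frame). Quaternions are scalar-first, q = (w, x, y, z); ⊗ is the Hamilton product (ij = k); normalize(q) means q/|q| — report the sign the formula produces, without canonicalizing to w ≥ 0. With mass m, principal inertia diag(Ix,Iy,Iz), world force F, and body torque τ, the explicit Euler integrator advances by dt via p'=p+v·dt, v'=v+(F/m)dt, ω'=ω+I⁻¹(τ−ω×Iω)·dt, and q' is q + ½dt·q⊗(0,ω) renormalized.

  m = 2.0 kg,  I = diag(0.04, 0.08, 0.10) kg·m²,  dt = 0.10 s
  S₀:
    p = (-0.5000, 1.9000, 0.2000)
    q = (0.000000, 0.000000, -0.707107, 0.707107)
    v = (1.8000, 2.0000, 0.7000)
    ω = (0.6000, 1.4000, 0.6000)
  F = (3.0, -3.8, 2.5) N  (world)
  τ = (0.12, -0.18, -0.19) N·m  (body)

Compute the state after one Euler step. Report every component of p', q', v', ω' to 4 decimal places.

precession coupling ω×(Iω) = (0.0168, -0.0216, 0.0336)
α = I⁻¹(τ − ω×Iω) = (2.5800, -1.9800, -2.2360)
ω + α·dt = (0.8580, 1.2020, 0.3764)
2q̇ = q⊗(0,ω) = (0.5656856, -1.4142140, 0.4242642, 0.4242642)
q' = normalize(q + ½dt·q⊗(0,ω)) = (0.0282, -0.0705, -0.6836, 0.7259)
new position p' = (-0.3200, 2.1000, 0.2700)
v + (F/m)dt = (1.9500, 1.8100, 0.8250)

p' = (-0.3200, 2.1000, 0.2700)
q' = (0.0282, -0.0705, -0.6836, 0.7259)
v' = (1.9500, 1.8100, 0.8250)
ω' = (0.8580, 1.2020, 0.3764)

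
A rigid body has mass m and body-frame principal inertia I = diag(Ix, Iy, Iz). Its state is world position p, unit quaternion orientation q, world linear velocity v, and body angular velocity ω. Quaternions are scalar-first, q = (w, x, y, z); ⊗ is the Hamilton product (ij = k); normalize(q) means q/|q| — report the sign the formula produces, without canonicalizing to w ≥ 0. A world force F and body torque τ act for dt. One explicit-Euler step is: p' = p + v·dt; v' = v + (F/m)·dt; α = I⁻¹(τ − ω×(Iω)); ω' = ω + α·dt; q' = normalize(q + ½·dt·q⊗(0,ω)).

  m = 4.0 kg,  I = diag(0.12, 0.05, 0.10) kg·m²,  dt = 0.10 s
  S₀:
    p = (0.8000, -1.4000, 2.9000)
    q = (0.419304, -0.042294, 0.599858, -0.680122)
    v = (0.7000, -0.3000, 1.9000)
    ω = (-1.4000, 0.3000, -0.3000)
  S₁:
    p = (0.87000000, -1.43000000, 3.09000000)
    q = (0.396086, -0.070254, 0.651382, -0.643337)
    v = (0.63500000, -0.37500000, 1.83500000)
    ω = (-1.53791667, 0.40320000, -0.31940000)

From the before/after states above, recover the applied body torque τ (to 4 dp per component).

τ = (-0.1700, 0.0600, 0.0100)

Δω = ω₁−ω₀ = (-0.13791667, 0.10320000, -0.01940000)
precession coupling = (-0.0045, 0.0084, 0.0294)
applied torque τ = (-0.1700, 0.0600, 0.0100)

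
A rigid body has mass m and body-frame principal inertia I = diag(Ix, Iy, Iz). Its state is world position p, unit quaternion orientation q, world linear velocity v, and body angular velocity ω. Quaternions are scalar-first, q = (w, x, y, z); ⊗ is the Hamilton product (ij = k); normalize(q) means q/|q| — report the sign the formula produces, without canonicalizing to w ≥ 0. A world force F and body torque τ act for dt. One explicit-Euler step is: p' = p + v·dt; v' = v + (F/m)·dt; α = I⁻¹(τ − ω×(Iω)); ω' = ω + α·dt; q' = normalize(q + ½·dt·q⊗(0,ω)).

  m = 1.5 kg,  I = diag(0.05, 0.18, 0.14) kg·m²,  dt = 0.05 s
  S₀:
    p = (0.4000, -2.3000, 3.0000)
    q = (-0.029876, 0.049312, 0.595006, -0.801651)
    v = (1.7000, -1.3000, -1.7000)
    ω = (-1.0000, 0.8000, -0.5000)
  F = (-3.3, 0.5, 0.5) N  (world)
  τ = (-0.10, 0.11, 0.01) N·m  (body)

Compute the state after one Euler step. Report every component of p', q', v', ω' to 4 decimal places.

p' = (0.4850, -2.3650, 2.9150)
q' = (-0.0505, 0.0586, 0.6147, -0.7850)
v' = (1.5900, -1.2833, -1.6833)
ω' = (-1.1160, 0.8431, -0.4593)

gyro term ω×Iω = (0.0160, -0.0450, -0.1040)
α = I⁻¹(τ − ω×Iω) = (-2.3200, 0.8611, 0.8143)
ω' = ω + α·dt = (-1.1160, 0.8431, -0.4593)
Hamilton product q⊗(0,ω) = (-0.8275183, 0.3736938, 0.8024062, 0.6493936)
q' = normalize(q + ½dt·q⊗(0,ω)) = (-0.0505, 0.0586, 0.6147, -0.7850)
linear accel F/m = (-2.2000, 0.3333, 0.3333)
p + v·dt = (0.4850, -2.3650, 2.9150)
v' = v + a·dt = (1.5900, -1.2833, -1.6833)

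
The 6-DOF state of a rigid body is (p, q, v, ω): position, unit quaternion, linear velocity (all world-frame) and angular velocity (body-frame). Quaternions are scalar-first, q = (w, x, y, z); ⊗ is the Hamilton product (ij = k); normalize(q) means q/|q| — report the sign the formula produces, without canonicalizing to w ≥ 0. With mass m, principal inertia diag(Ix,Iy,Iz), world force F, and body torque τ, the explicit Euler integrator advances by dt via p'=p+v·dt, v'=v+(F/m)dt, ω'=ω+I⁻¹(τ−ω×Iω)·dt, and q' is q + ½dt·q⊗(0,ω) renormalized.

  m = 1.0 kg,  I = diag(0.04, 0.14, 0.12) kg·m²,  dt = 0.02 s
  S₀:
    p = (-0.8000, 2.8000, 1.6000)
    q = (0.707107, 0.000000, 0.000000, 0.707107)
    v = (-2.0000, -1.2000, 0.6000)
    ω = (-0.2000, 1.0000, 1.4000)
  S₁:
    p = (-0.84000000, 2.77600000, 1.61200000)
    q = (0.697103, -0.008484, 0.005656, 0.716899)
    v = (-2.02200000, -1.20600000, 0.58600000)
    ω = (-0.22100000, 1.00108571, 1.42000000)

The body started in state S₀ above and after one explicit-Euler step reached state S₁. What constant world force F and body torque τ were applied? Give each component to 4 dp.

Δω = ω₁−ω₀ = (-0.02100000, 0.00108571, 0.02000000)
precession coupling = (-0.0280, 0.0224, -0.0200)
applied torque τ = (-0.0700, 0.0300, 0.1000)
v₁ − v₀ = (-0.02200000, -0.00600000, -0.01400000)
m·(v₁−v₀)/dt = (-1.1000, -0.3000, -0.7000)

F = (-1.1000, -0.3000, -0.7000)
τ = (-0.0700, 0.0300, 0.1000)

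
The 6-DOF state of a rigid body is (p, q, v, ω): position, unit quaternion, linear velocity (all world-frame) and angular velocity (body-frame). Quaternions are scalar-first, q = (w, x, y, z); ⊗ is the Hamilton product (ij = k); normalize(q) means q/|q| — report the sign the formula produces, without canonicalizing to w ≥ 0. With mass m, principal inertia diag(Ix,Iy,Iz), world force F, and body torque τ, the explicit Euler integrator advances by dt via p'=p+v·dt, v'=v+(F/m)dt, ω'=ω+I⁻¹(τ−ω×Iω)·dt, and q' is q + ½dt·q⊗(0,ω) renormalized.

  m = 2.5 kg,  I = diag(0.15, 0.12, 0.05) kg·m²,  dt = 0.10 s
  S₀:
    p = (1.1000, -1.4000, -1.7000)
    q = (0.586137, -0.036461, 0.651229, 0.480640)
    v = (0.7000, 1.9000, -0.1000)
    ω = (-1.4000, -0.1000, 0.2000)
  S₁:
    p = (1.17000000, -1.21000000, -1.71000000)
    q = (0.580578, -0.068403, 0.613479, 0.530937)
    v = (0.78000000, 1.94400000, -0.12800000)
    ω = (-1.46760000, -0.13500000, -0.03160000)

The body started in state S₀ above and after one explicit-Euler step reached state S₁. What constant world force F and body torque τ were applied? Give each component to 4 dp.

Δω = ω₁−ω₀ = (-0.06760000, -0.03500000, -0.23160000)
applied torque τ = (-0.1000, -0.0700, -0.1200)
velocity change Δv = (0.08000000, 0.04400000, -0.02800000)
F = m·Δv/dt = (2.0000, 1.1000, -0.7000)

F = (2.0000, 1.1000, -0.7000)
τ = (-0.1000, -0.0700, -0.1200)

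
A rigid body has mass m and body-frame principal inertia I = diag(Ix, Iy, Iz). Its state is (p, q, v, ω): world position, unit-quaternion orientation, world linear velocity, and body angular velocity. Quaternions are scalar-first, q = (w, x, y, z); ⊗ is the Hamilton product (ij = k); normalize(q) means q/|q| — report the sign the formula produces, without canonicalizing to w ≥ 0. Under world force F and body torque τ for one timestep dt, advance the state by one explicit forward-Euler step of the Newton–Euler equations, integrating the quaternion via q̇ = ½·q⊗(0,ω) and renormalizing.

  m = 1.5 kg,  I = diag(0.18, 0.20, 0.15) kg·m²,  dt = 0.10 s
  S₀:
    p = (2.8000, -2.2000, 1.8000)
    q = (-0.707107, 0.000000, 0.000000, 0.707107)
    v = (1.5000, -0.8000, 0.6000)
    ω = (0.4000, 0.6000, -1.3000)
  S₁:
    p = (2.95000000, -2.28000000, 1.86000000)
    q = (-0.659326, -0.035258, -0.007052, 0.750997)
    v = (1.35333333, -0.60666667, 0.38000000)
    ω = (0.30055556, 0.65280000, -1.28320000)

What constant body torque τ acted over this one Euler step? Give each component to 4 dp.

τ = (-0.1400, 0.0900, 0.0300)

ω₁ − ω₀ = (-0.09944444, 0.05280000, 0.01680000)
ω₀×(Iω₀) = (0.0390, -0.0156, 0.0048)
applied torque τ = (-0.1400, 0.0900, 0.0300)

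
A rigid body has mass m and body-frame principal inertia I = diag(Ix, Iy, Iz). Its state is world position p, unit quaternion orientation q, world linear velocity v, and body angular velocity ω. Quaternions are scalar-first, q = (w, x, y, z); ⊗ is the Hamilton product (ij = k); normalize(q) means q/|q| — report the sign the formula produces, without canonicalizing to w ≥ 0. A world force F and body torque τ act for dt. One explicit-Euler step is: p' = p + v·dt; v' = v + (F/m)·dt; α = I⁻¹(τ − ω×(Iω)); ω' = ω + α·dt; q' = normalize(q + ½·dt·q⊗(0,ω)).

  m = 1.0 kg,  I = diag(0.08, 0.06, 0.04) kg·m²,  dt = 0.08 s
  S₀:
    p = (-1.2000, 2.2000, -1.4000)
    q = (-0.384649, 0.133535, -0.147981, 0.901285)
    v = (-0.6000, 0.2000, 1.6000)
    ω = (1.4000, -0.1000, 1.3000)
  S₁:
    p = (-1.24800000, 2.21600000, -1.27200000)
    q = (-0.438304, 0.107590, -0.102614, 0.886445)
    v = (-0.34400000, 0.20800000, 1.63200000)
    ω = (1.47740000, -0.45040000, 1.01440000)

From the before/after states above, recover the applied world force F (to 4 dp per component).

F = (3.2000, 0.1000, 0.4000)

velocity change Δv = (0.25600000, 0.00800000, 0.03200000)
m·(v₁−v₀)/dt = (3.2000, 0.1000, 0.4000)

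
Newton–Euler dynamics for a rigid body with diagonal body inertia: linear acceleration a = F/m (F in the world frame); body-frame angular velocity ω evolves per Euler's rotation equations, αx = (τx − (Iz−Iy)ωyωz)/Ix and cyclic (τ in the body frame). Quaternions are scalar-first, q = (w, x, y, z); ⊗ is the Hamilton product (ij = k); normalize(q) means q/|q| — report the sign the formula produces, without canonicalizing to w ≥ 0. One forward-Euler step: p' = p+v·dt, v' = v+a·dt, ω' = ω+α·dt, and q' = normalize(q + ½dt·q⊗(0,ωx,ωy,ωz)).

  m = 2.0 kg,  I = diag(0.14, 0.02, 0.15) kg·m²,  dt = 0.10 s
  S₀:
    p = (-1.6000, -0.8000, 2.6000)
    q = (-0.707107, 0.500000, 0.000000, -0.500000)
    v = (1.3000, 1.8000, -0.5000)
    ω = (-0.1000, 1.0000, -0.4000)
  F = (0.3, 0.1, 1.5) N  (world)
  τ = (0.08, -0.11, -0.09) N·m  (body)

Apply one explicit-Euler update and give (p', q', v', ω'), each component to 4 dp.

angular accel α = (0.9429, -5.4800, -0.6800)
new body rate ω' = (-0.0057, 0.4520, -0.4680)
2q̇ = q⊗(0,ω) = (-0.1500000, 0.5707107, -0.4571070, 0.7828428)
updated quaternion q' = (-0.7136, 0.5278, -0.0228, -0.4602)
new position p' = (-1.4700, -0.6200, 2.5500)
new velocity v' = (1.3150, 1.8050, -0.4250)

p' = (-1.4700, -0.6200, 2.5500)
q' = (-0.7136, 0.5278, -0.0228, -0.4602)
v' = (1.3150, 1.8050, -0.4250)
ω' = (-0.0057, 0.4520, -0.4680)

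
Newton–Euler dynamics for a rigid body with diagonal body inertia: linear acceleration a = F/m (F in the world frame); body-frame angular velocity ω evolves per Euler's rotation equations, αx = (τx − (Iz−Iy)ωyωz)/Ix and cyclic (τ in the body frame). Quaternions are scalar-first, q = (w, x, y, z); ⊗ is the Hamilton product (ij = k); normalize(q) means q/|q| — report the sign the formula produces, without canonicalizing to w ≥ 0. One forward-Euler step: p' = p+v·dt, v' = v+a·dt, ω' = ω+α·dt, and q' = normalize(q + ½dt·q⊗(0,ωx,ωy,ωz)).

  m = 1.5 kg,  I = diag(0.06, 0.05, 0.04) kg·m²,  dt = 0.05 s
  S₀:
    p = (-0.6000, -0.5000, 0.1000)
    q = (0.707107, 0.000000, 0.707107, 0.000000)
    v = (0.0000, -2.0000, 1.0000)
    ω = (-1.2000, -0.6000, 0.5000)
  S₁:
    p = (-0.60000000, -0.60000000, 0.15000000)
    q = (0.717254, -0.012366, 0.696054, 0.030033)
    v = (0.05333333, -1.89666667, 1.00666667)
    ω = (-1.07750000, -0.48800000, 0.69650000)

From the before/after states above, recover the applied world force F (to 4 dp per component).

F = (1.6000, 3.1000, 0.2000)

Δv = v₁−v₀ = (0.05333333, 0.10333333, 0.00666667)
m·(v₁−v₀)/dt = (1.6000, 3.1000, 0.2000)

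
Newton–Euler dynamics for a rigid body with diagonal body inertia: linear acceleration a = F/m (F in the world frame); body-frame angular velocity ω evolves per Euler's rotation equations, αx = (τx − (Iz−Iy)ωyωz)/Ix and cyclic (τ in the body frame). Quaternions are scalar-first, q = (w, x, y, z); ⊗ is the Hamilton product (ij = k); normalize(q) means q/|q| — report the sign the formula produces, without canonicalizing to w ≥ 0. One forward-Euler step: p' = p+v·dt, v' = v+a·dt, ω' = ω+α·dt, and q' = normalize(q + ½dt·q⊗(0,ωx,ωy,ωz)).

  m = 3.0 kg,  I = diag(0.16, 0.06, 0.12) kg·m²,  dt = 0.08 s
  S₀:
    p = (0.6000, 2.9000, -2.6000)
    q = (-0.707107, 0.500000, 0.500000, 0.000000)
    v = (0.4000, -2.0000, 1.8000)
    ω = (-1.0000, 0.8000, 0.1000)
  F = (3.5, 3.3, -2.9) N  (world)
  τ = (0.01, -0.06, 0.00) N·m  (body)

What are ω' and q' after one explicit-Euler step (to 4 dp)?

ω' = (-0.9974, 0.7253, 0.0467)
q' = (-0.7022, 0.5296, 0.4747, 0.0331)

gyro term ω×Iω = (0.0048, -0.0040, 0.0800)
angular accel α = (0.0325, -0.9333, -0.6667)
new body rate ω' = (-0.9974, 0.7253, 0.0467)
Hamilton product q⊗(0,ω) = (0.1000000, 0.7571070, -0.6156856, 0.8292893)
q + ½dt·q⊗(0,ω), renormalized = (-0.7022, 0.5296, 0.4747, 0.0331)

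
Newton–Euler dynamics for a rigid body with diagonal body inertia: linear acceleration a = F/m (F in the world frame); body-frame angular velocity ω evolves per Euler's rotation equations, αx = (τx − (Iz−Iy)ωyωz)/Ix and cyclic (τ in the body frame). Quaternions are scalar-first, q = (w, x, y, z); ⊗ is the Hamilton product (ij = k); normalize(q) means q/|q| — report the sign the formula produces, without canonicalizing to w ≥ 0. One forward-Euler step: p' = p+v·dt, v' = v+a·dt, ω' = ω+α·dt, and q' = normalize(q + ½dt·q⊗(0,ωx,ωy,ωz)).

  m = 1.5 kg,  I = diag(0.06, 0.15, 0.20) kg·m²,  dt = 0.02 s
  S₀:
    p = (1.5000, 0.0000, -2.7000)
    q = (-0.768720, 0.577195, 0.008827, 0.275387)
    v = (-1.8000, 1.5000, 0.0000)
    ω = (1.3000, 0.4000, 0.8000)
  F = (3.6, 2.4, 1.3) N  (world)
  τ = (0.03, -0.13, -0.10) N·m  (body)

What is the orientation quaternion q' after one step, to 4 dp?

q⊗(0,ω) = (-0.9741939, -1.1024292, -0.4112409, -0.3955731)
q + ½dt·q⊗(0,ω), renormalized = (-0.7784, 0.5661, 0.0047, 0.2714)

q' = (-0.7784, 0.5661, 0.0047, 0.2714)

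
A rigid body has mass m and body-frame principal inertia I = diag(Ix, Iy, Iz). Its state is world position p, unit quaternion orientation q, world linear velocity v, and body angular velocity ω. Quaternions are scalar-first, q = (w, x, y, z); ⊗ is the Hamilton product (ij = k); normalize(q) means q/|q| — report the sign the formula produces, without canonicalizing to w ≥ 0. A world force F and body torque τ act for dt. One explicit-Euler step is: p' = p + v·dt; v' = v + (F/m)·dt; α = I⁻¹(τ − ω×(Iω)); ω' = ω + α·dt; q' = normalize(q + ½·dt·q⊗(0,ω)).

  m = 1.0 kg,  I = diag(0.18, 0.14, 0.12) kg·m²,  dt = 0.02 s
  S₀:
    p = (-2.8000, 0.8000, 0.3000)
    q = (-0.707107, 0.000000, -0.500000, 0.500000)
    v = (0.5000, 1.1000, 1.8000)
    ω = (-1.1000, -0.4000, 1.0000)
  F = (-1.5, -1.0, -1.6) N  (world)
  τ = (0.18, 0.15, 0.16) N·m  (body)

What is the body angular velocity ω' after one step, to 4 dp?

ω' = (-1.0809, -0.3691, 1.0296)

ω×(Iω) gyroscopic = (0.0080, -0.0660, -0.0176)
α = I⁻¹(τ − ω×Iω) = (0.9556, 1.5429, 1.4800)
ω + α·dt = (-1.0809, -0.3691, 1.0296)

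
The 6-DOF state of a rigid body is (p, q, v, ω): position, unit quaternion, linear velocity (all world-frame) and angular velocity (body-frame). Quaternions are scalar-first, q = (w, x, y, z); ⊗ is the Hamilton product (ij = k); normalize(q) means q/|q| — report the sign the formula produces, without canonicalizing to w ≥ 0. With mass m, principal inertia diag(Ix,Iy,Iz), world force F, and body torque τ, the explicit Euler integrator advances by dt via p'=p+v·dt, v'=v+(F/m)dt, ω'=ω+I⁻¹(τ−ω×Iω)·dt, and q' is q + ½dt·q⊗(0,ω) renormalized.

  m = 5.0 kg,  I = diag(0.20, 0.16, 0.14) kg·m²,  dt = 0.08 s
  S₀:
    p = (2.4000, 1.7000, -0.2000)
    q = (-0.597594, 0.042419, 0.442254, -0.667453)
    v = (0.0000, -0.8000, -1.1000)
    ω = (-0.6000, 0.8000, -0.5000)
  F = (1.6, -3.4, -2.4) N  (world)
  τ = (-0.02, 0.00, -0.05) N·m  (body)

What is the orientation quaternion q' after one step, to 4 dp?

q' = (-0.6235, 0.0692, 0.4396, -0.6429)

q⊗(0,ω) = (-0.6620783, 0.6713918, -0.0563939, 0.5980846)
q' = normalize(q + ½dt·q⊗(0,ω)) = (-0.6235, 0.0692, 0.4396, -0.6429)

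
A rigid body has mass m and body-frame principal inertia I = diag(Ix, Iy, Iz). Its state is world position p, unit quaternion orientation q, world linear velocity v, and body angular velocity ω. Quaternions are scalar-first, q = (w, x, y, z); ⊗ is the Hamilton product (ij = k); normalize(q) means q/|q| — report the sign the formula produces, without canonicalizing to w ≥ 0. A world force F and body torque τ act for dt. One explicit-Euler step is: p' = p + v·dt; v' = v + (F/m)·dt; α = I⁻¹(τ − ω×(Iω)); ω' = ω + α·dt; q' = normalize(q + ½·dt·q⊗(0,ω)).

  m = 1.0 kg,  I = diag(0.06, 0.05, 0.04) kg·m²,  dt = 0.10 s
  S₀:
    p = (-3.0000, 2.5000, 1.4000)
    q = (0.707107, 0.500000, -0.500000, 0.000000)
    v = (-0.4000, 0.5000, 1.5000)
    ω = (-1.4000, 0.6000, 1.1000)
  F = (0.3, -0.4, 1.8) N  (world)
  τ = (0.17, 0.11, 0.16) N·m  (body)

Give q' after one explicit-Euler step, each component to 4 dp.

2q̇ = q⊗(0,ω) = (1.0000000, -1.5399498, -0.1257358, 0.3778177)
updated quaternion q' = (0.7538, 0.4211, -0.5041, 0.0188)

q' = (0.7538, 0.4211, -0.5041, 0.0188)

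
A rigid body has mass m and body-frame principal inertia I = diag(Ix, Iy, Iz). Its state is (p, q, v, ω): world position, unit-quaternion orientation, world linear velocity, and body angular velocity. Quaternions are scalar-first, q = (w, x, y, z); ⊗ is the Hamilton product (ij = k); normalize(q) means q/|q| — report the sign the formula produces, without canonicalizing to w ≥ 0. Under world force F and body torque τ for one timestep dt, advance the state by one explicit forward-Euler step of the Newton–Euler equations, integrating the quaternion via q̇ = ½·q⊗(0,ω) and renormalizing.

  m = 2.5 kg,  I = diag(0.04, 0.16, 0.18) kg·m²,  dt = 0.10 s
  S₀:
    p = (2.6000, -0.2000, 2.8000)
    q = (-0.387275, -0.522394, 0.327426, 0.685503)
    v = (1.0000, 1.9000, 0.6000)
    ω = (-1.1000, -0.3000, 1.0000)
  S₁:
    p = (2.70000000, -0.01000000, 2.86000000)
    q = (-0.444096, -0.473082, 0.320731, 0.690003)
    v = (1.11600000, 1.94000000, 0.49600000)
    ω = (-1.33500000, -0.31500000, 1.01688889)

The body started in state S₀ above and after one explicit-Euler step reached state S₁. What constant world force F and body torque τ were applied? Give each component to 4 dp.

F = (2.9000, 1.0000, -2.6000)
τ = (-0.1000, 0.1300, 0.0700)

rate change Δω = (-0.23500000, -0.01500000, 0.01688889)
gyro term ω₀×Iω₀ = (-0.0060, 0.1540, 0.0396)
τ = I·(Δω/dt) + ω₀×(Iω₀) = (-0.1000, 0.1300, 0.0700)
v₁ − v₀ = (0.11600000, 0.04000000, -0.10400000)
m·(v₁−v₀)/dt = (2.9000, 1.0000, -2.6000)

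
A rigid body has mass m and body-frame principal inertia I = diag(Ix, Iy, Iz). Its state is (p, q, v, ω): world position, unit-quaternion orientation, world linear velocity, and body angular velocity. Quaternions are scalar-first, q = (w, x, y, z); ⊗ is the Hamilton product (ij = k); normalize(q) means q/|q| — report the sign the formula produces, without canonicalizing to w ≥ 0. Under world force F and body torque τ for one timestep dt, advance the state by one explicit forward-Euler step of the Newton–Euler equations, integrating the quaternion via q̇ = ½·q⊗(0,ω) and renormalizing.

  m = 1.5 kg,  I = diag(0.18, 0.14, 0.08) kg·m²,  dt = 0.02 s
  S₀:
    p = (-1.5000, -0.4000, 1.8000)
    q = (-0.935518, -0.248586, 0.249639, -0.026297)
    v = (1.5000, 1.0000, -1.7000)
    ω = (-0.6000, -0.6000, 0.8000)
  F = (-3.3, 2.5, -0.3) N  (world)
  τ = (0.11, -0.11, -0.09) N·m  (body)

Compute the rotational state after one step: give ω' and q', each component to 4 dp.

ω' = (-0.5910, -0.6089, 0.7811)
q' = (-0.9352, -0.2411, 0.2574, -0.0308)

precession coupling ω×(Iω) = (0.0288, -0.0480, -0.0144)
α = I⁻¹(τ − ω×Iω) = (0.4511, -0.4429, -0.9450)
new body rate ω' = (-0.5910, -0.6089, 0.7811)
2q̇ = q⊗(0,ω) = (0.0216694, 0.7452438, 0.7759578, -0.4494794)
q' = normalize(q + ½dt·q⊗(0,ω)) = (-0.9352, -0.2411, 0.2574, -0.0308)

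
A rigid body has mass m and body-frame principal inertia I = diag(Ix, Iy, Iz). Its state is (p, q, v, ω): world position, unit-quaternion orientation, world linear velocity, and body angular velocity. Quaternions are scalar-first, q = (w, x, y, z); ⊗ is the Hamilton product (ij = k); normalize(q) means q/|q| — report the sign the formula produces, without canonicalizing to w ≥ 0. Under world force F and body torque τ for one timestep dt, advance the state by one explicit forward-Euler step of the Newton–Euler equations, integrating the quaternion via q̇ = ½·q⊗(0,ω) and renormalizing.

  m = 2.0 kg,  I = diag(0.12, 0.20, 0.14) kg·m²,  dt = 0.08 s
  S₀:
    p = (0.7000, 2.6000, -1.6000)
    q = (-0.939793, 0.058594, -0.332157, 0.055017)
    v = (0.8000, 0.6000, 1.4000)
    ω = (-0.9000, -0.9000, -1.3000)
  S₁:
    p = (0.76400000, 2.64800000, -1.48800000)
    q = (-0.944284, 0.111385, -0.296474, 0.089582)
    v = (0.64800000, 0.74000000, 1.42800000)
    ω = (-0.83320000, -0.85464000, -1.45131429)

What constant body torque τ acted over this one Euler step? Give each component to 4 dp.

τ = (0.0300, 0.0900, -0.2000)

rate change Δω = (0.06680000, 0.04536000, -0.15131429)
precession coupling = (-0.0702, -0.0234, 0.0648)
applied torque τ = (0.0300, 0.0900, -0.2000)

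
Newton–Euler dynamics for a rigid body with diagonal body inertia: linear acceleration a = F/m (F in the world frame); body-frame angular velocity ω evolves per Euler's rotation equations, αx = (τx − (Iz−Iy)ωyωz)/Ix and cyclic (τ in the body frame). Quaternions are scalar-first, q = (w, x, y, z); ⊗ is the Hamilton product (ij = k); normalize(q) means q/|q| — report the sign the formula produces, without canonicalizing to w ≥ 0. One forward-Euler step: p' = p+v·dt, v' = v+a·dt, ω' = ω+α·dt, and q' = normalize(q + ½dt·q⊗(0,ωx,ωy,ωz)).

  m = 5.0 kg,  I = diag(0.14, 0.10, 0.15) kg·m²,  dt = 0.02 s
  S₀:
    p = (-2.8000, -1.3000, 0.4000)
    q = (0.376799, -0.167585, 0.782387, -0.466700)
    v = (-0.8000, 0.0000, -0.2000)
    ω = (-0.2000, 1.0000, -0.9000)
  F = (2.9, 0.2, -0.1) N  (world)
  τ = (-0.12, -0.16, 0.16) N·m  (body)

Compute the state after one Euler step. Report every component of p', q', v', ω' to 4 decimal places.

p' = (-2.8160, -1.3000, 0.3960)
q' = (0.3644, -0.1707, 0.7855, -0.4702)
v' = (-0.7884, 0.0008, -0.2004)
ω' = (-0.2107, 0.9684, -0.8797)

new position p' = (-2.8160, -1.3000, 0.3960)
v + (F/m)dt = (-0.7884, 0.0008, -0.2004)
angular accel α = (-0.5357, -1.5820, 1.0133)
ω' = ω + α·dt = (-0.2107, 0.9684, -0.8797)
q⊗(0,ω) = (-1.2359340, -0.3128081, 0.3193125, -0.3502267)
updated quaternion q' = (0.3644, -0.1707, 0.7855, -0.4702)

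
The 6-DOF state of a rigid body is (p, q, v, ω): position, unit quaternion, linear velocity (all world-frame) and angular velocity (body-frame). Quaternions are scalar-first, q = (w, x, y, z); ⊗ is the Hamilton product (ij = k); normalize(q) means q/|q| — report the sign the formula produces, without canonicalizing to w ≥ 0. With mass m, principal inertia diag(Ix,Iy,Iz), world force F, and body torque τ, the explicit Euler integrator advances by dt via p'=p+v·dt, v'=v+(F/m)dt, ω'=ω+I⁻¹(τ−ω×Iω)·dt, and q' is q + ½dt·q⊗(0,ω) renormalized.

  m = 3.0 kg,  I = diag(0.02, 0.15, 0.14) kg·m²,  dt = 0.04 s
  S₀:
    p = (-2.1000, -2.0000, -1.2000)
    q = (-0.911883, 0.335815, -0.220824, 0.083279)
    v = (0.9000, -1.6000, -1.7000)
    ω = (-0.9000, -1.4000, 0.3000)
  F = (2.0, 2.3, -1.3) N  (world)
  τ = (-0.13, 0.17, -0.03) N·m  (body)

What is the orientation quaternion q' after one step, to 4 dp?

q' = (-0.9120, 0.3530, -0.1987, 0.0644)

q⊗(0,ω) = (-0.0319038, 0.8710381, 1.1009406, -0.9424475)
updated quaternion q' = (-0.9120, 0.3530, -0.1987, 0.0644)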